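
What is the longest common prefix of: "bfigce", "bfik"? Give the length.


Words: bfigce, bfik
  Position 0: all 'b' => match
  Position 1: all 'f' => match
  Position 2: all 'i' => match
  Position 3: ('g', 'k') => mismatch, stop
LCP = "bfi" (length 3)

3


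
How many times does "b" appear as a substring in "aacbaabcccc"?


Searching for "b" in "aacbaabcccc"
Scanning each position:
  Position 0: "a" => no
  Position 1: "a" => no
  Position 2: "c" => no
  Position 3: "b" => MATCH
  Position 4: "a" => no
  Position 5: "a" => no
  Position 6: "b" => MATCH
  Position 7: "c" => no
  Position 8: "c" => no
  Position 9: "c" => no
  Position 10: "c" => no
Total occurrences: 2

2


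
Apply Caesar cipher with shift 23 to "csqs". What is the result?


Caesar cipher: shift "csqs" by 23
  'c' (pos 2) + 23 = pos 25 = 'z'
  's' (pos 18) + 23 = pos 15 = 'p'
  'q' (pos 16) + 23 = pos 13 = 'n'
  's' (pos 18) + 23 = pos 15 = 'p'
Result: zpnp

zpnp


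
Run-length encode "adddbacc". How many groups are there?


Input: adddbacc
Scanning for consecutive runs:
  Group 1: 'a' x 1 (positions 0-0)
  Group 2: 'd' x 3 (positions 1-3)
  Group 3: 'b' x 1 (positions 4-4)
  Group 4: 'a' x 1 (positions 5-5)
  Group 5: 'c' x 2 (positions 6-7)
Total groups: 5

5


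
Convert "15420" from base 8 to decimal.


Input: "15420" in base 8
Positional expansion:
  Digit '1' (value 1) x 8^4 = 4096
  Digit '5' (value 5) x 8^3 = 2560
  Digit '4' (value 4) x 8^2 = 256
  Digit '2' (value 2) x 8^1 = 16
  Digit '0' (value 0) x 8^0 = 0
Sum = 6928

6928


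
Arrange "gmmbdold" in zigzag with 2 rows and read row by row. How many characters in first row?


Zigzag "gmmbdold" into 2 rows:
Placing characters:
  'g' => row 0
  'm' => row 1
  'm' => row 0
  'b' => row 1
  'd' => row 0
  'o' => row 1
  'l' => row 0
  'd' => row 1
Rows:
  Row 0: "gmdl"
  Row 1: "mbod"
First row length: 4

4


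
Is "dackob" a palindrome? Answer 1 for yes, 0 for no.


Input: dackob
Reversed: bokcad
  Compare pos 0 ('d') with pos 5 ('b'): MISMATCH
  Compare pos 1 ('a') with pos 4 ('o'): MISMATCH
  Compare pos 2 ('c') with pos 3 ('k'): MISMATCH
Result: not a palindrome

0


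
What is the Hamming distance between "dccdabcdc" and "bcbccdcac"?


Comparing "dccdabcdc" and "bcbccdcac" position by position:
  Position 0: 'd' vs 'b' => differ
  Position 1: 'c' vs 'c' => same
  Position 2: 'c' vs 'b' => differ
  Position 3: 'd' vs 'c' => differ
  Position 4: 'a' vs 'c' => differ
  Position 5: 'b' vs 'd' => differ
  Position 6: 'c' vs 'c' => same
  Position 7: 'd' vs 'a' => differ
  Position 8: 'c' vs 'c' => same
Total differences (Hamming distance): 6

6


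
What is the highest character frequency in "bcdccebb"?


Input: bcdccebb
Character counts:
  'b': 3
  'c': 3
  'd': 1
  'e': 1
Maximum frequency: 3

3


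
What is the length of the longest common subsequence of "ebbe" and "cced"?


LCS of "ebbe" and "cced"
DP table:
           c    c    e    d
      0    0    0    0    0
  e   0    0    0    1    1
  b   0    0    0    1    1
  b   0    0    0    1    1
  e   0    0    0    1    1
LCS length = dp[4][4] = 1

1


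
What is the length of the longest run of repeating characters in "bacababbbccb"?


Input: "bacababbbccb"
Scanning for longest run:
  Position 1 ('a'): new char, reset run to 1
  Position 2 ('c'): new char, reset run to 1
  Position 3 ('a'): new char, reset run to 1
  Position 4 ('b'): new char, reset run to 1
  Position 5 ('a'): new char, reset run to 1
  Position 6 ('b'): new char, reset run to 1
  Position 7 ('b'): continues run of 'b', length=2
  Position 8 ('b'): continues run of 'b', length=3
  Position 9 ('c'): new char, reset run to 1
  Position 10 ('c'): continues run of 'c', length=2
  Position 11 ('b'): new char, reset run to 1
Longest run: 'b' with length 3

3


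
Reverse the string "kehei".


Input: kehei
Reading characters right to left:
  Position 4: 'i'
  Position 3: 'e'
  Position 2: 'h'
  Position 1: 'e'
  Position 0: 'k'
Reversed: iehek

iehek


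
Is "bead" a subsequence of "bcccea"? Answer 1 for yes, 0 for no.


Check if "bead" is a subsequence of "bcccea"
Greedy scan:
  Position 0 ('b'): matches sub[0] = 'b'
  Position 1 ('c'): no match needed
  Position 2 ('c'): no match needed
  Position 3 ('c'): no match needed
  Position 4 ('e'): matches sub[1] = 'e'
  Position 5 ('a'): matches sub[2] = 'a'
Only matched 3/4 characters => not a subsequence

0


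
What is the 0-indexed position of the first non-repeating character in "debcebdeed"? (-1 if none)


Input: debcebdeed
Character frequencies:
  'b': 2
  'c': 1
  'd': 3
  'e': 4
Scanning left to right for freq == 1:
  Position 0 ('d'): freq=3, skip
  Position 1 ('e'): freq=4, skip
  Position 2 ('b'): freq=2, skip
  Position 3 ('c'): unique! => answer = 3

3


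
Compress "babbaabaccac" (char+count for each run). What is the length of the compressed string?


Input: babbaabaccac
Runs:
  'b' x 1 => "b1"
  'a' x 1 => "a1"
  'b' x 2 => "b2"
  'a' x 2 => "a2"
  'b' x 1 => "b1"
  'a' x 1 => "a1"
  'c' x 2 => "c2"
  'a' x 1 => "a1"
  'c' x 1 => "c1"
Compressed: "b1a1b2a2b1a1c2a1c1"
Compressed length: 18

18


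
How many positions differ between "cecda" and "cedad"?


Comparing "cecda" and "cedad" position by position:
  Position 0: 'c' vs 'c' => same
  Position 1: 'e' vs 'e' => same
  Position 2: 'c' vs 'd' => DIFFER
  Position 3: 'd' vs 'a' => DIFFER
  Position 4: 'a' vs 'd' => DIFFER
Positions that differ: 3

3


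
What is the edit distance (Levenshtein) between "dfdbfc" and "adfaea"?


Computing edit distance: "dfdbfc" -> "adfaea"
DP table:
           a    d    f    a    e    a
      0    1    2    3    4    5    6
  d   1    1    1    2    3    4    5
  f   2    2    2    1    2    3    4
  d   3    3    2    2    2    3    4
  b   4    4    3    3    3    3    4
  f   5    5    4    3    4    4    4
  c   6    6    5    4    4    5    5
Edit distance = dp[6][6] = 5

5


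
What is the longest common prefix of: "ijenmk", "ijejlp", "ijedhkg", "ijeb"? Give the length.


Words: ijenmk, ijejlp, ijedhkg, ijeb
  Position 0: all 'i' => match
  Position 1: all 'j' => match
  Position 2: all 'e' => match
  Position 3: ('n', 'j', 'd', 'b') => mismatch, stop
LCP = "ije" (length 3)

3


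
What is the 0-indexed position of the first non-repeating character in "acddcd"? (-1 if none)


Input: acddcd
Character frequencies:
  'a': 1
  'c': 2
  'd': 3
Scanning left to right for freq == 1:
  Position 0 ('a'): unique! => answer = 0

0


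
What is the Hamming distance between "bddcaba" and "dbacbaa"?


Comparing "bddcaba" and "dbacbaa" position by position:
  Position 0: 'b' vs 'd' => differ
  Position 1: 'd' vs 'b' => differ
  Position 2: 'd' vs 'a' => differ
  Position 3: 'c' vs 'c' => same
  Position 4: 'a' vs 'b' => differ
  Position 5: 'b' vs 'a' => differ
  Position 6: 'a' vs 'a' => same
Total differences (Hamming distance): 5

5


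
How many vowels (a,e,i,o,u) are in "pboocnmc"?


Input: pboocnmc
Checking each character:
  'p' at position 0: consonant
  'b' at position 1: consonant
  'o' at position 2: vowel (running total: 1)
  'o' at position 3: vowel (running total: 2)
  'c' at position 4: consonant
  'n' at position 5: consonant
  'm' at position 6: consonant
  'c' at position 7: consonant
Total vowels: 2

2


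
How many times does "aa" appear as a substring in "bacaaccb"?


Searching for "aa" in "bacaaccb"
Scanning each position:
  Position 0: "ba" => no
  Position 1: "ac" => no
  Position 2: "ca" => no
  Position 3: "aa" => MATCH
  Position 4: "ac" => no
  Position 5: "cc" => no
  Position 6: "cb" => no
Total occurrences: 1

1


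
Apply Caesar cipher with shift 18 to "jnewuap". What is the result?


Caesar cipher: shift "jnewuap" by 18
  'j' (pos 9) + 18 = pos 1 = 'b'
  'n' (pos 13) + 18 = pos 5 = 'f'
  'e' (pos 4) + 18 = pos 22 = 'w'
  'w' (pos 22) + 18 = pos 14 = 'o'
  'u' (pos 20) + 18 = pos 12 = 'm'
  'a' (pos 0) + 18 = pos 18 = 's'
  'p' (pos 15) + 18 = pos 7 = 'h'
Result: bfwomsh

bfwomsh


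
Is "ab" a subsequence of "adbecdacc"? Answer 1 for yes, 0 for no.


Check if "ab" is a subsequence of "adbecdacc"
Greedy scan:
  Position 0 ('a'): matches sub[0] = 'a'
  Position 1 ('d'): no match needed
  Position 2 ('b'): matches sub[1] = 'b'
  Position 3 ('e'): no match needed
  Position 4 ('c'): no match needed
  Position 5 ('d'): no match needed
  Position 6 ('a'): no match needed
  Position 7 ('c'): no match needed
  Position 8 ('c'): no match needed
All 2 characters matched => is a subsequence

1


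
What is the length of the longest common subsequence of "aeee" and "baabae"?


LCS of "aeee" and "baabae"
DP table:
           b    a    a    b    a    e
      0    0    0    0    0    0    0
  a   0    0    1    1    1    1    1
  e   0    0    1    1    1    1    2
  e   0    0    1    1    1    1    2
  e   0    0    1    1    1    1    2
LCS length = dp[4][6] = 2

2


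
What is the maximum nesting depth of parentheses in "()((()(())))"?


Input: "()((()(())))"
Tracking depth:
  Position 0 '(': depth becomes 1
  Position 1 ')': depth becomes 0
  Position 2 '(': depth becomes 1
  Position 3 '(': depth becomes 2
  Position 4 '(': depth becomes 3
  Position 5 ')': depth becomes 2
  Position 6 '(': depth becomes 3
  Position 7 '(': depth becomes 4
  Position 8 ')': depth becomes 3
  Position 9 ')': depth becomes 2
  Position 10 ')': depth becomes 1
  Position 11 ')': depth becomes 0
Maximum depth reached: 4

4


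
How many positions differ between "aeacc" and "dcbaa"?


Comparing "aeacc" and "dcbaa" position by position:
  Position 0: 'a' vs 'd' => DIFFER
  Position 1: 'e' vs 'c' => DIFFER
  Position 2: 'a' vs 'b' => DIFFER
  Position 3: 'c' vs 'a' => DIFFER
  Position 4: 'c' vs 'a' => DIFFER
Positions that differ: 5

5


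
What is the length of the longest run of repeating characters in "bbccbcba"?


Input: "bbccbcba"
Scanning for longest run:
  Position 1 ('b'): continues run of 'b', length=2
  Position 2 ('c'): new char, reset run to 1
  Position 3 ('c'): continues run of 'c', length=2
  Position 4 ('b'): new char, reset run to 1
  Position 5 ('c'): new char, reset run to 1
  Position 6 ('b'): new char, reset run to 1
  Position 7 ('a'): new char, reset run to 1
Longest run: 'b' with length 2

2


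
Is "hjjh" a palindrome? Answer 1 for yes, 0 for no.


Input: hjjh
Reversed: hjjh
  Compare pos 0 ('h') with pos 3 ('h'): match
  Compare pos 1 ('j') with pos 2 ('j'): match
Result: palindrome

1


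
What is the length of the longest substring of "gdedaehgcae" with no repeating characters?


Input: "gdedaehgcae"
Sliding window (track last position of each char):
  Position 0 ('g'): window [0,0] length 1 -- new best
  Position 1 ('d'): window [0,1] length 2 -- new best
  Position 2 ('e'): window [0,2] length 3 -- new best
  Position 3 ('d'): repeat (last at 1), move window start to 2
  Position 3 ('d'): window [2,3] length 2
  Position 4 ('a'): window [2,4] length 3
  Position 5 ('e'): repeat (last at 2), move window start to 3
  Position 5 ('e'): window [3,5] length 3
  Position 6 ('h'): window [3,6] length 4 -- new best
  Position 7 ('g'): window [3,7] length 5 -- new best
  Position 8 ('c'): window [3,8] length 6 -- new best
  Position 9 ('a'): repeat (last at 4), move window start to 5
  Position 9 ('a'): window [5,9] length 5
  Position 10 ('e'): repeat (last at 5), move window start to 6
  Position 10 ('e'): window [6,10] length 5
Longest substring with no repeats: "daehgc" with length 6

6


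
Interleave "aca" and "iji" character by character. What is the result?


Interleaving "aca" and "iji":
  Position 0: 'a' from first, 'i' from second => "ai"
  Position 1: 'c' from first, 'j' from second => "cj"
  Position 2: 'a' from first, 'i' from second => "ai"
Result: aicjai

aicjai


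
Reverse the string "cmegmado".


Input: cmegmado
Reading characters right to left:
  Position 7: 'o'
  Position 6: 'd'
  Position 5: 'a'
  Position 4: 'm'
  Position 3: 'g'
  Position 2: 'e'
  Position 1: 'm'
  Position 0: 'c'
Reversed: odamgemc

odamgemc


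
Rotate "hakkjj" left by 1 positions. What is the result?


Input: "hakkjj", rotate left by 1
First 1 characters: "h"
Remaining characters: "akkjj"
Concatenate remaining + first: "akkjj" + "h" = "akkjjh"

akkjjh


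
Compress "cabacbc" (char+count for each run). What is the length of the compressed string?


Input: cabacbc
Runs:
  'c' x 1 => "c1"
  'a' x 1 => "a1"
  'b' x 1 => "b1"
  'a' x 1 => "a1"
  'c' x 1 => "c1"
  'b' x 1 => "b1"
  'c' x 1 => "c1"
Compressed: "c1a1b1a1c1b1c1"
Compressed length: 14

14


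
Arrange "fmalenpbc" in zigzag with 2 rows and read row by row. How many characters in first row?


Zigzag "fmalenpbc" into 2 rows:
Placing characters:
  'f' => row 0
  'm' => row 1
  'a' => row 0
  'l' => row 1
  'e' => row 0
  'n' => row 1
  'p' => row 0
  'b' => row 1
  'c' => row 0
Rows:
  Row 0: "faepc"
  Row 1: "mlnb"
First row length: 5

5


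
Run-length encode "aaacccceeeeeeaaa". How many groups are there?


Input: aaacccceeeeeeaaa
Scanning for consecutive runs:
  Group 1: 'a' x 3 (positions 0-2)
  Group 2: 'c' x 4 (positions 3-6)
  Group 3: 'e' x 6 (positions 7-12)
  Group 4: 'a' x 3 (positions 13-15)
Total groups: 4

4


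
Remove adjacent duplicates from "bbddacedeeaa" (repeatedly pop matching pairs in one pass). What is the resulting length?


Input: bbddacedeeaa
Stack-based adjacent duplicate removal:
  Read 'b': push. Stack: b
  Read 'b': matches stack top 'b' => pop. Stack: (empty)
  Read 'd': push. Stack: d
  Read 'd': matches stack top 'd' => pop. Stack: (empty)
  Read 'a': push. Stack: a
  Read 'c': push. Stack: ac
  Read 'e': push. Stack: ace
  Read 'd': push. Stack: aced
  Read 'e': push. Stack: acede
  Read 'e': matches stack top 'e' => pop. Stack: aced
  Read 'a': push. Stack: aceda
  Read 'a': matches stack top 'a' => pop. Stack: aced
Final stack: "aced" (length 4)

4


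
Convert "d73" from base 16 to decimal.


Input: "d73" in base 16
Positional expansion:
  Digit 'd' (value 13) x 16^2 = 3328
  Digit '7' (value 7) x 16^1 = 112
  Digit '3' (value 3) x 16^0 = 3
Sum = 3443

3443


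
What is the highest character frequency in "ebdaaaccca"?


Input: ebdaaaccca
Character counts:
  'a': 4
  'b': 1
  'c': 3
  'd': 1
  'e': 1
Maximum frequency: 4

4


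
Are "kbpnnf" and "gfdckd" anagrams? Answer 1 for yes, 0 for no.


Strings: "kbpnnf", "gfdckd"
Sorted first:  bfknnp
Sorted second: cddfgk
Differ at position 0: 'b' vs 'c' => not anagrams

0


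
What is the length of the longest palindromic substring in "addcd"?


Input: "addcd"
Checking substrings for palindromes:
  [2:5] "dcd" (len 3) => palindrome
  [1:3] "dd" (len 2) => palindrome
Longest palindromic substring: "dcd" with length 3

3


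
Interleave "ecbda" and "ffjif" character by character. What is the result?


Interleaving "ecbda" and "ffjif":
  Position 0: 'e' from first, 'f' from second => "ef"
  Position 1: 'c' from first, 'f' from second => "cf"
  Position 2: 'b' from first, 'j' from second => "bj"
  Position 3: 'd' from first, 'i' from second => "di"
  Position 4: 'a' from first, 'f' from second => "af"
Result: efcfbjdiaf

efcfbjdiaf


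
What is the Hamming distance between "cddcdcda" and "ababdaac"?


Comparing "cddcdcda" and "ababdaac" position by position:
  Position 0: 'c' vs 'a' => differ
  Position 1: 'd' vs 'b' => differ
  Position 2: 'd' vs 'a' => differ
  Position 3: 'c' vs 'b' => differ
  Position 4: 'd' vs 'd' => same
  Position 5: 'c' vs 'a' => differ
  Position 6: 'd' vs 'a' => differ
  Position 7: 'a' vs 'c' => differ
Total differences (Hamming distance): 7

7


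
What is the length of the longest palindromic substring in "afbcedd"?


Input: "afbcedd"
Checking substrings for palindromes:
  [5:7] "dd" (len 2) => palindrome
Longest palindromic substring: "dd" with length 2

2


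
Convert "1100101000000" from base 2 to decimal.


Input: "1100101000000" in base 2
Positional expansion:
  Digit '1' (value 1) x 2^12 = 4096
  Digit '1' (value 1) x 2^11 = 2048
  Digit '0' (value 0) x 2^10 = 0
  Digit '0' (value 0) x 2^9 = 0
  Digit '1' (value 1) x 2^8 = 256
  Digit '0' (value 0) x 2^7 = 0
  Digit '1' (value 1) x 2^6 = 64
  Digit '0' (value 0) x 2^5 = 0
  Digit '0' (value 0) x 2^4 = 0
  Digit '0' (value 0) x 2^3 = 0
  Digit '0' (value 0) x 2^2 = 0
  Digit '0' (value 0) x 2^1 = 0
  Digit '0' (value 0) x 2^0 = 0
Sum = 6464

6464


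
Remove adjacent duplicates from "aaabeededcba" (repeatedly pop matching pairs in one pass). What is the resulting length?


Input: aaabeededcba
Stack-based adjacent duplicate removal:
  Read 'a': push. Stack: a
  Read 'a': matches stack top 'a' => pop. Stack: (empty)
  Read 'a': push. Stack: a
  Read 'b': push. Stack: ab
  Read 'e': push. Stack: abe
  Read 'e': matches stack top 'e' => pop. Stack: ab
  Read 'd': push. Stack: abd
  Read 'e': push. Stack: abde
  Read 'd': push. Stack: abded
  Read 'c': push. Stack: abdedc
  Read 'b': push. Stack: abdedcb
  Read 'a': push. Stack: abdedcba
Final stack: "abdedcba" (length 8)

8


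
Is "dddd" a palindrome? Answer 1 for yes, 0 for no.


Input: dddd
Reversed: dddd
  Compare pos 0 ('d') with pos 3 ('d'): match
  Compare pos 1 ('d') with pos 2 ('d'): match
Result: palindrome

1


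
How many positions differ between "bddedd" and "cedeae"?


Comparing "bddedd" and "cedeae" position by position:
  Position 0: 'b' vs 'c' => DIFFER
  Position 1: 'd' vs 'e' => DIFFER
  Position 2: 'd' vs 'd' => same
  Position 3: 'e' vs 'e' => same
  Position 4: 'd' vs 'a' => DIFFER
  Position 5: 'd' vs 'e' => DIFFER
Positions that differ: 4

4


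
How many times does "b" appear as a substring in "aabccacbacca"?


Searching for "b" in "aabccacbacca"
Scanning each position:
  Position 0: "a" => no
  Position 1: "a" => no
  Position 2: "b" => MATCH
  Position 3: "c" => no
  Position 4: "c" => no
  Position 5: "a" => no
  Position 6: "c" => no
  Position 7: "b" => MATCH
  Position 8: "a" => no
  Position 9: "c" => no
  Position 10: "c" => no
  Position 11: "a" => no
Total occurrences: 2

2


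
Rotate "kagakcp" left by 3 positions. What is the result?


Input: "kagakcp", rotate left by 3
First 3 characters: "kag"
Remaining characters: "akcp"
Concatenate remaining + first: "akcp" + "kag" = "akcpkag"

akcpkag


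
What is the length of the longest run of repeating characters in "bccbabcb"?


Input: "bccbabcb"
Scanning for longest run:
  Position 1 ('c'): new char, reset run to 1
  Position 2 ('c'): continues run of 'c', length=2
  Position 3 ('b'): new char, reset run to 1
  Position 4 ('a'): new char, reset run to 1
  Position 5 ('b'): new char, reset run to 1
  Position 6 ('c'): new char, reset run to 1
  Position 7 ('b'): new char, reset run to 1
Longest run: 'c' with length 2

2


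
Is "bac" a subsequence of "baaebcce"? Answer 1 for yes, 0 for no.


Check if "bac" is a subsequence of "baaebcce"
Greedy scan:
  Position 0 ('b'): matches sub[0] = 'b'
  Position 1 ('a'): matches sub[1] = 'a'
  Position 2 ('a'): no match needed
  Position 3 ('e'): no match needed
  Position 4 ('b'): no match needed
  Position 5 ('c'): matches sub[2] = 'c'
  Position 6 ('c'): no match needed
  Position 7 ('e'): no match needed
All 3 characters matched => is a subsequence

1


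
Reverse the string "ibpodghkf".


Input: ibpodghkf
Reading characters right to left:
  Position 8: 'f'
  Position 7: 'k'
  Position 6: 'h'
  Position 5: 'g'
  Position 4: 'd'
  Position 3: 'o'
  Position 2: 'p'
  Position 1: 'b'
  Position 0: 'i'
Reversed: fkhgdopbi

fkhgdopbi


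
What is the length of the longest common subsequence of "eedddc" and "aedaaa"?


LCS of "eedddc" and "aedaaa"
DP table:
           a    e    d    a    a    a
      0    0    0    0    0    0    0
  e   0    0    1    1    1    1    1
  e   0    0    1    1    1    1    1
  d   0    0    1    2    2    2    2
  d   0    0    1    2    2    2    2
  d   0    0    1    2    2    2    2
  c   0    0    1    2    2    2    2
LCS length = dp[6][6] = 2

2


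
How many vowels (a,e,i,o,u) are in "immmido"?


Input: immmido
Checking each character:
  'i' at position 0: vowel (running total: 1)
  'm' at position 1: consonant
  'm' at position 2: consonant
  'm' at position 3: consonant
  'i' at position 4: vowel (running total: 2)
  'd' at position 5: consonant
  'o' at position 6: vowel (running total: 3)
Total vowels: 3

3


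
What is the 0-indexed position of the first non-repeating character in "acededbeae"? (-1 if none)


Input: acededbeae
Character frequencies:
  'a': 2
  'b': 1
  'c': 1
  'd': 2
  'e': 4
Scanning left to right for freq == 1:
  Position 0 ('a'): freq=2, skip
  Position 1 ('c'): unique! => answer = 1

1


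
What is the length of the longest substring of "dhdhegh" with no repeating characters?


Input: "dhdhegh"
Sliding window (track last position of each char):
  Position 0 ('d'): window [0,0] length 1 -- new best
  Position 1 ('h'): window [0,1] length 2 -- new best
  Position 2 ('d'): repeat (last at 0), move window start to 1
  Position 2 ('d'): window [1,2] length 2
  Position 3 ('h'): repeat (last at 1), move window start to 2
  Position 3 ('h'): window [2,3] length 2
  Position 4 ('e'): window [2,4] length 3 -- new best
  Position 5 ('g'): window [2,5] length 4 -- new best
  Position 6 ('h'): repeat (last at 3), move window start to 4
  Position 6 ('h'): window [4,6] length 3
Longest substring with no repeats: "dheg" with length 4

4


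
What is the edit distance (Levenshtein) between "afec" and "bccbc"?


Computing edit distance: "afec" -> "bccbc"
DP table:
           b    c    c    b    c
      0    1    2    3    4    5
  a   1    1    2    3    4    5
  f   2    2    2    3    4    5
  e   3    3    3    3    4    5
  c   4    4    3    3    4    4
Edit distance = dp[4][5] = 4

4


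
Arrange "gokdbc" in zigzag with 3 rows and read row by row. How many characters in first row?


Zigzag "gokdbc" into 3 rows:
Placing characters:
  'g' => row 0
  'o' => row 1
  'k' => row 2
  'd' => row 1
  'b' => row 0
  'c' => row 1
Rows:
  Row 0: "gb"
  Row 1: "odc"
  Row 2: "k"
First row length: 2

2


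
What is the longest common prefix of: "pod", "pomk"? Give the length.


Words: pod, pomk
  Position 0: all 'p' => match
  Position 1: all 'o' => match
  Position 2: ('d', 'm') => mismatch, stop
LCP = "po" (length 2)

2


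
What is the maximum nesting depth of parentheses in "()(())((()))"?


Input: "()(())((()))"
Tracking depth:
  Position 0 '(': depth becomes 1
  Position 1 ')': depth becomes 0
  Position 2 '(': depth becomes 1
  Position 3 '(': depth becomes 2
  Position 4 ')': depth becomes 1
  Position 5 ')': depth becomes 0
  Position 6 '(': depth becomes 1
  Position 7 '(': depth becomes 2
  Position 8 '(': depth becomes 3
  Position 9 ')': depth becomes 2
  Position 10 ')': depth becomes 1
  Position 11 ')': depth becomes 0
Maximum depth reached: 3

3


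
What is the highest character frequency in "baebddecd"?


Input: baebddecd
Character counts:
  'a': 1
  'b': 2
  'c': 1
  'd': 3
  'e': 2
Maximum frequency: 3

3


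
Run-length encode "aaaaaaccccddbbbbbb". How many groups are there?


Input: aaaaaaccccddbbbbbb
Scanning for consecutive runs:
  Group 1: 'a' x 6 (positions 0-5)
  Group 2: 'c' x 4 (positions 6-9)
  Group 3: 'd' x 2 (positions 10-11)
  Group 4: 'b' x 6 (positions 12-17)
Total groups: 4

4


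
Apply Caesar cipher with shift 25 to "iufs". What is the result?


Caesar cipher: shift "iufs" by 25
  'i' (pos 8) + 25 = pos 7 = 'h'
  'u' (pos 20) + 25 = pos 19 = 't'
  'f' (pos 5) + 25 = pos 4 = 'e'
  's' (pos 18) + 25 = pos 17 = 'r'
Result: hter

hter


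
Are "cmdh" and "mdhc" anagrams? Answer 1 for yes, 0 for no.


Strings: "cmdh", "mdhc"
Sorted first:  cdhm
Sorted second: cdhm
Sorted forms match => anagrams

1


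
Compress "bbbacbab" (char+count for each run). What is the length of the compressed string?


Input: bbbacbab
Runs:
  'b' x 3 => "b3"
  'a' x 1 => "a1"
  'c' x 1 => "c1"
  'b' x 1 => "b1"
  'a' x 1 => "a1"
  'b' x 1 => "b1"
Compressed: "b3a1c1b1a1b1"
Compressed length: 12

12


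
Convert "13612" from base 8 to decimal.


Input: "13612" in base 8
Positional expansion:
  Digit '1' (value 1) x 8^4 = 4096
  Digit '3' (value 3) x 8^3 = 1536
  Digit '6' (value 6) x 8^2 = 384
  Digit '1' (value 1) x 8^1 = 8
  Digit '2' (value 2) x 8^0 = 2
Sum = 6026

6026


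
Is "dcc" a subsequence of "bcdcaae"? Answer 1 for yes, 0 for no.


Check if "dcc" is a subsequence of "bcdcaae"
Greedy scan:
  Position 0 ('b'): no match needed
  Position 1 ('c'): no match needed
  Position 2 ('d'): matches sub[0] = 'd'
  Position 3 ('c'): matches sub[1] = 'c'
  Position 4 ('a'): no match needed
  Position 5 ('a'): no match needed
  Position 6 ('e'): no match needed
Only matched 2/3 characters => not a subsequence

0


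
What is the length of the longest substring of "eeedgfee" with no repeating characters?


Input: "eeedgfee"
Sliding window (track last position of each char):
  Position 0 ('e'): window [0,0] length 1 -- new best
  Position 1 ('e'): repeat (last at 0), move window start to 1
  Position 1 ('e'): window [1,1] length 1
  Position 2 ('e'): repeat (last at 1), move window start to 2
  Position 2 ('e'): window [2,2] length 1
  Position 3 ('d'): window [2,3] length 2 -- new best
  Position 4 ('g'): window [2,4] length 3 -- new best
  Position 5 ('f'): window [2,5] length 4 -- new best
  Position 6 ('e'): repeat (last at 2), move window start to 3
  Position 6 ('e'): window [3,6] length 4
  Position 7 ('e'): repeat (last at 6), move window start to 7
  Position 7 ('e'): window [7,7] length 1
Longest substring with no repeats: "edgf" with length 4

4


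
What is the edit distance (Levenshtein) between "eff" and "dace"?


Computing edit distance: "eff" -> "dace"
DP table:
           d    a    c    e
      0    1    2    3    4
  e   1    1    2    3    3
  f   2    2    2    3    4
  f   3    3    3    3    4
Edit distance = dp[3][4] = 4

4


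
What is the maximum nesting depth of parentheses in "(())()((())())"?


Input: "(())()((())())"
Tracking depth:
  Position 0 '(': depth becomes 1
  Position 1 '(': depth becomes 2
  Position 2 ')': depth becomes 1
  Position 3 ')': depth becomes 0
  Position 4 '(': depth becomes 1
  Position 5 ')': depth becomes 0
  Position 6 '(': depth becomes 1
  Position 7 '(': depth becomes 2
  Position 8 '(': depth becomes 3
  Position 9 ')': depth becomes 2
  Position 10 ')': depth becomes 1
  Position 11 '(': depth becomes 2
  Position 12 ')': depth becomes 1
  Position 13 ')': depth becomes 0
Maximum depth reached: 3

3


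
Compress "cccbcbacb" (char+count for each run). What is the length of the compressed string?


Input: cccbcbacb
Runs:
  'c' x 3 => "c3"
  'b' x 1 => "b1"
  'c' x 1 => "c1"
  'b' x 1 => "b1"
  'a' x 1 => "a1"
  'c' x 1 => "c1"
  'b' x 1 => "b1"
Compressed: "c3b1c1b1a1c1b1"
Compressed length: 14

14


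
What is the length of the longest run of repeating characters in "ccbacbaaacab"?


Input: "ccbacbaaacab"
Scanning for longest run:
  Position 1 ('c'): continues run of 'c', length=2
  Position 2 ('b'): new char, reset run to 1
  Position 3 ('a'): new char, reset run to 1
  Position 4 ('c'): new char, reset run to 1
  Position 5 ('b'): new char, reset run to 1
  Position 6 ('a'): new char, reset run to 1
  Position 7 ('a'): continues run of 'a', length=2
  Position 8 ('a'): continues run of 'a', length=3
  Position 9 ('c'): new char, reset run to 1
  Position 10 ('a'): new char, reset run to 1
  Position 11 ('b'): new char, reset run to 1
Longest run: 'a' with length 3

3


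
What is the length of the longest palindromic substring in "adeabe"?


Input: "adeabe"
Checking substrings for palindromes:
  No multi-char palindromic substrings found
Longest palindromic substring: "a" with length 1

1


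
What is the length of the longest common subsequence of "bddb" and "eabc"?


LCS of "bddb" and "eabc"
DP table:
           e    a    b    c
      0    0    0    0    0
  b   0    0    0    1    1
  d   0    0    0    1    1
  d   0    0    0    1    1
  b   0    0    0    1    1
LCS length = dp[4][4] = 1

1


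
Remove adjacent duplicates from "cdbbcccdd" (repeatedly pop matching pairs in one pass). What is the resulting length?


Input: cdbbcccdd
Stack-based adjacent duplicate removal:
  Read 'c': push. Stack: c
  Read 'd': push. Stack: cd
  Read 'b': push. Stack: cdb
  Read 'b': matches stack top 'b' => pop. Stack: cd
  Read 'c': push. Stack: cdc
  Read 'c': matches stack top 'c' => pop. Stack: cd
  Read 'c': push. Stack: cdc
  Read 'd': push. Stack: cdcd
  Read 'd': matches stack top 'd' => pop. Stack: cdc
Final stack: "cdc" (length 3)

3


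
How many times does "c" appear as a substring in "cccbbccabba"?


Searching for "c" in "cccbbccabba"
Scanning each position:
  Position 0: "c" => MATCH
  Position 1: "c" => MATCH
  Position 2: "c" => MATCH
  Position 3: "b" => no
  Position 4: "b" => no
  Position 5: "c" => MATCH
  Position 6: "c" => MATCH
  Position 7: "a" => no
  Position 8: "b" => no
  Position 9: "b" => no
  Position 10: "a" => no
Total occurrences: 5

5


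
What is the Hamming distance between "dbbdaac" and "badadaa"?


Comparing "dbbdaac" and "badadaa" position by position:
  Position 0: 'd' vs 'b' => differ
  Position 1: 'b' vs 'a' => differ
  Position 2: 'b' vs 'd' => differ
  Position 3: 'd' vs 'a' => differ
  Position 4: 'a' vs 'd' => differ
  Position 5: 'a' vs 'a' => same
  Position 6: 'c' vs 'a' => differ
Total differences (Hamming distance): 6

6


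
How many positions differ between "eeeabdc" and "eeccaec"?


Comparing "eeeabdc" and "eeccaec" position by position:
  Position 0: 'e' vs 'e' => same
  Position 1: 'e' vs 'e' => same
  Position 2: 'e' vs 'c' => DIFFER
  Position 3: 'a' vs 'c' => DIFFER
  Position 4: 'b' vs 'a' => DIFFER
  Position 5: 'd' vs 'e' => DIFFER
  Position 6: 'c' vs 'c' => same
Positions that differ: 4

4


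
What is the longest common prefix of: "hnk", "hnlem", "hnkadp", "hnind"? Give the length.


Words: hnk, hnlem, hnkadp, hnind
  Position 0: all 'h' => match
  Position 1: all 'n' => match
  Position 2: ('k', 'l', 'k', 'i') => mismatch, stop
LCP = "hn" (length 2)

2


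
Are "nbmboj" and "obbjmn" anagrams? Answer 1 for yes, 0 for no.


Strings: "nbmboj", "obbjmn"
Sorted first:  bbjmno
Sorted second: bbjmno
Sorted forms match => anagrams

1


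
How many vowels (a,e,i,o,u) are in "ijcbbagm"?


Input: ijcbbagm
Checking each character:
  'i' at position 0: vowel (running total: 1)
  'j' at position 1: consonant
  'c' at position 2: consonant
  'b' at position 3: consonant
  'b' at position 4: consonant
  'a' at position 5: vowel (running total: 2)
  'g' at position 6: consonant
  'm' at position 7: consonant
Total vowels: 2

2


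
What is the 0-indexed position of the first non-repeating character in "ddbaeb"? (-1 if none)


Input: ddbaeb
Character frequencies:
  'a': 1
  'b': 2
  'd': 2
  'e': 1
Scanning left to right for freq == 1:
  Position 0 ('d'): freq=2, skip
  Position 1 ('d'): freq=2, skip
  Position 2 ('b'): freq=2, skip
  Position 3 ('a'): unique! => answer = 3

3


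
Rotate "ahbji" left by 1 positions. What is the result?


Input: "ahbji", rotate left by 1
First 1 characters: "a"
Remaining characters: "hbji"
Concatenate remaining + first: "hbji" + "a" = "hbjia"

hbjia


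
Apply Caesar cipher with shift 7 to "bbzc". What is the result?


Caesar cipher: shift "bbzc" by 7
  'b' (pos 1) + 7 = pos 8 = 'i'
  'b' (pos 1) + 7 = pos 8 = 'i'
  'z' (pos 25) + 7 = pos 6 = 'g'
  'c' (pos 2) + 7 = pos 9 = 'j'
Result: iigj

iigj


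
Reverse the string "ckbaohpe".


Input: ckbaohpe
Reading characters right to left:
  Position 7: 'e'
  Position 6: 'p'
  Position 5: 'h'
  Position 4: 'o'
  Position 3: 'a'
  Position 2: 'b'
  Position 1: 'k'
  Position 0: 'c'
Reversed: ephoabkc

ephoabkc


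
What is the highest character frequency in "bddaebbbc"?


Input: bddaebbbc
Character counts:
  'a': 1
  'b': 4
  'c': 1
  'd': 2
  'e': 1
Maximum frequency: 4

4


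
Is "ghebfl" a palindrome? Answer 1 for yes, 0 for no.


Input: ghebfl
Reversed: lfbehg
  Compare pos 0 ('g') with pos 5 ('l'): MISMATCH
  Compare pos 1 ('h') with pos 4 ('f'): MISMATCH
  Compare pos 2 ('e') with pos 3 ('b'): MISMATCH
Result: not a palindrome

0


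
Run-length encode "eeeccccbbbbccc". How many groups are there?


Input: eeeccccbbbbccc
Scanning for consecutive runs:
  Group 1: 'e' x 3 (positions 0-2)
  Group 2: 'c' x 4 (positions 3-6)
  Group 3: 'b' x 4 (positions 7-10)
  Group 4: 'c' x 3 (positions 11-13)
Total groups: 4

4


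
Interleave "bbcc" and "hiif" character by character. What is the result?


Interleaving "bbcc" and "hiif":
  Position 0: 'b' from first, 'h' from second => "bh"
  Position 1: 'b' from first, 'i' from second => "bi"
  Position 2: 'c' from first, 'i' from second => "ci"
  Position 3: 'c' from first, 'f' from second => "cf"
Result: bhbicicf

bhbicicf


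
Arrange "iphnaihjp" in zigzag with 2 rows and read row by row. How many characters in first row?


Zigzag "iphnaihjp" into 2 rows:
Placing characters:
  'i' => row 0
  'p' => row 1
  'h' => row 0
  'n' => row 1
  'a' => row 0
  'i' => row 1
  'h' => row 0
  'j' => row 1
  'p' => row 0
Rows:
  Row 0: "ihahp"
  Row 1: "pnij"
First row length: 5

5


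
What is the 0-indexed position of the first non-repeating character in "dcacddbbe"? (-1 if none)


Input: dcacddbbe
Character frequencies:
  'a': 1
  'b': 2
  'c': 2
  'd': 3
  'e': 1
Scanning left to right for freq == 1:
  Position 0 ('d'): freq=3, skip
  Position 1 ('c'): freq=2, skip
  Position 2 ('a'): unique! => answer = 2

2


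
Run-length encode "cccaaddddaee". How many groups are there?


Input: cccaaddddaee
Scanning for consecutive runs:
  Group 1: 'c' x 3 (positions 0-2)
  Group 2: 'a' x 2 (positions 3-4)
  Group 3: 'd' x 4 (positions 5-8)
  Group 4: 'a' x 1 (positions 9-9)
  Group 5: 'e' x 2 (positions 10-11)
Total groups: 5

5


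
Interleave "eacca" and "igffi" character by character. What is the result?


Interleaving "eacca" and "igffi":
  Position 0: 'e' from first, 'i' from second => "ei"
  Position 1: 'a' from first, 'g' from second => "ag"
  Position 2: 'c' from first, 'f' from second => "cf"
  Position 3: 'c' from first, 'f' from second => "cf"
  Position 4: 'a' from first, 'i' from second => "ai"
Result: eiagcfcfai

eiagcfcfai


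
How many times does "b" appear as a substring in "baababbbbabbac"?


Searching for "b" in "baababbbbabbac"
Scanning each position:
  Position 0: "b" => MATCH
  Position 1: "a" => no
  Position 2: "a" => no
  Position 3: "b" => MATCH
  Position 4: "a" => no
  Position 5: "b" => MATCH
  Position 6: "b" => MATCH
  Position 7: "b" => MATCH
  Position 8: "b" => MATCH
  Position 9: "a" => no
  Position 10: "b" => MATCH
  Position 11: "b" => MATCH
  Position 12: "a" => no
  Position 13: "c" => no
Total occurrences: 8

8


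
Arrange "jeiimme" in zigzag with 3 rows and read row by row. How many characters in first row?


Zigzag "jeiimme" into 3 rows:
Placing characters:
  'j' => row 0
  'e' => row 1
  'i' => row 2
  'i' => row 1
  'm' => row 0
  'm' => row 1
  'e' => row 2
Rows:
  Row 0: "jm"
  Row 1: "eim"
  Row 2: "ie"
First row length: 2

2


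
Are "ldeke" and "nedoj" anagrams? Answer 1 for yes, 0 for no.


Strings: "ldeke", "nedoj"
Sorted first:  deekl
Sorted second: dejno
Differ at position 2: 'e' vs 'j' => not anagrams

0


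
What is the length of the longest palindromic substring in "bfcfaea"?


Input: "bfcfaea"
Checking substrings for palindromes:
  [1:4] "fcf" (len 3) => palindrome
  [4:7] "aea" (len 3) => palindrome
Longest palindromic substring: "fcf" with length 3

3


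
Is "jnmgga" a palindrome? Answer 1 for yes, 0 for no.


Input: jnmgga
Reversed: aggmnj
  Compare pos 0 ('j') with pos 5 ('a'): MISMATCH
  Compare pos 1 ('n') with pos 4 ('g'): MISMATCH
  Compare pos 2 ('m') with pos 3 ('g'): MISMATCH
Result: not a palindrome

0


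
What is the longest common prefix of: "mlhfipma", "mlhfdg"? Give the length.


Words: mlhfipma, mlhfdg
  Position 0: all 'm' => match
  Position 1: all 'l' => match
  Position 2: all 'h' => match
  Position 3: all 'f' => match
  Position 4: ('i', 'd') => mismatch, stop
LCP = "mlhf" (length 4)

4


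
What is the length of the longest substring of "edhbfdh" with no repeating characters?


Input: "edhbfdh"
Sliding window (track last position of each char):
  Position 0 ('e'): window [0,0] length 1 -- new best
  Position 1 ('d'): window [0,1] length 2 -- new best
  Position 2 ('h'): window [0,2] length 3 -- new best
  Position 3 ('b'): window [0,3] length 4 -- new best
  Position 4 ('f'): window [0,4] length 5 -- new best
  Position 5 ('d'): repeat (last at 1), move window start to 2
  Position 5 ('d'): window [2,5] length 4
  Position 6 ('h'): repeat (last at 2), move window start to 3
  Position 6 ('h'): window [3,6] length 4
Longest substring with no repeats: "edhbf" with length 5

5


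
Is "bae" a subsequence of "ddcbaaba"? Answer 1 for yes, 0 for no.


Check if "bae" is a subsequence of "ddcbaaba"
Greedy scan:
  Position 0 ('d'): no match needed
  Position 1 ('d'): no match needed
  Position 2 ('c'): no match needed
  Position 3 ('b'): matches sub[0] = 'b'
  Position 4 ('a'): matches sub[1] = 'a'
  Position 5 ('a'): no match needed
  Position 6 ('b'): no match needed
  Position 7 ('a'): no match needed
Only matched 2/3 characters => not a subsequence

0


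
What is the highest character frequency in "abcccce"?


Input: abcccce
Character counts:
  'a': 1
  'b': 1
  'c': 4
  'e': 1
Maximum frequency: 4

4


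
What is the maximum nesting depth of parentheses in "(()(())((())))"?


Input: "(()(())((())))"
Tracking depth:
  Position 0 '(': depth becomes 1
  Position 1 '(': depth becomes 2
  Position 2 ')': depth becomes 1
  Position 3 '(': depth becomes 2
  Position 4 '(': depth becomes 3
  Position 5 ')': depth becomes 2
  Position 6 ')': depth becomes 1
  Position 7 '(': depth becomes 2
  Position 8 '(': depth becomes 3
  Position 9 '(': depth becomes 4
  Position 10 ')': depth becomes 3
  Position 11 ')': depth becomes 2
  Position 12 ')': depth becomes 1
  Position 13 ')': depth becomes 0
Maximum depth reached: 4

4


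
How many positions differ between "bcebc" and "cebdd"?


Comparing "bcebc" and "cebdd" position by position:
  Position 0: 'b' vs 'c' => DIFFER
  Position 1: 'c' vs 'e' => DIFFER
  Position 2: 'e' vs 'b' => DIFFER
  Position 3: 'b' vs 'd' => DIFFER
  Position 4: 'c' vs 'd' => DIFFER
Positions that differ: 5

5


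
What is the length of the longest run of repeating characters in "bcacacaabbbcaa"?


Input: "bcacacaabbbcaa"
Scanning for longest run:
  Position 1 ('c'): new char, reset run to 1
  Position 2 ('a'): new char, reset run to 1
  Position 3 ('c'): new char, reset run to 1
  Position 4 ('a'): new char, reset run to 1
  Position 5 ('c'): new char, reset run to 1
  Position 6 ('a'): new char, reset run to 1
  Position 7 ('a'): continues run of 'a', length=2
  Position 8 ('b'): new char, reset run to 1
  Position 9 ('b'): continues run of 'b', length=2
  Position 10 ('b'): continues run of 'b', length=3
  Position 11 ('c'): new char, reset run to 1
  Position 12 ('a'): new char, reset run to 1
  Position 13 ('a'): continues run of 'a', length=2
Longest run: 'b' with length 3

3


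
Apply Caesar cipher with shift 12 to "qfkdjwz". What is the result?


Caesar cipher: shift "qfkdjwz" by 12
  'q' (pos 16) + 12 = pos 2 = 'c'
  'f' (pos 5) + 12 = pos 17 = 'r'
  'k' (pos 10) + 12 = pos 22 = 'w'
  'd' (pos 3) + 12 = pos 15 = 'p'
  'j' (pos 9) + 12 = pos 21 = 'v'
  'w' (pos 22) + 12 = pos 8 = 'i'
  'z' (pos 25) + 12 = pos 11 = 'l'
Result: crwpvil

crwpvil


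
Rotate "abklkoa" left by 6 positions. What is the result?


Input: "abklkoa", rotate left by 6
First 6 characters: "abklko"
Remaining characters: "a"
Concatenate remaining + first: "a" + "abklko" = "aabklko"

aabklko
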